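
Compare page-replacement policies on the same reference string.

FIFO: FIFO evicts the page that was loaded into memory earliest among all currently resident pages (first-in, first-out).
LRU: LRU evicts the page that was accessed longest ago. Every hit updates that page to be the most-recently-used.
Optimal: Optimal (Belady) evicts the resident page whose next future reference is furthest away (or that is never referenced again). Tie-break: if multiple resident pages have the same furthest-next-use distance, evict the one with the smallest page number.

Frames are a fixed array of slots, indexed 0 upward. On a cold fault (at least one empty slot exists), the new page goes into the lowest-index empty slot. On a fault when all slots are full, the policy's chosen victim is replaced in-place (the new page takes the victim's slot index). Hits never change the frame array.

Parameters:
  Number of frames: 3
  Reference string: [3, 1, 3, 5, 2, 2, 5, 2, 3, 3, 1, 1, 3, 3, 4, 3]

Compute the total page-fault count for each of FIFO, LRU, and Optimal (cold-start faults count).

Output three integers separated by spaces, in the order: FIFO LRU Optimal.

Answer: 7 6 6

Derivation:
--- FIFO ---
  step 0: ref 3 -> FAULT, frames=[3,-,-] (faults so far: 1)
  step 1: ref 1 -> FAULT, frames=[3,1,-] (faults so far: 2)
  step 2: ref 3 -> HIT, frames=[3,1,-] (faults so far: 2)
  step 3: ref 5 -> FAULT, frames=[3,1,5] (faults so far: 3)
  step 4: ref 2 -> FAULT, evict 3, frames=[2,1,5] (faults so far: 4)
  step 5: ref 2 -> HIT, frames=[2,1,5] (faults so far: 4)
  step 6: ref 5 -> HIT, frames=[2,1,5] (faults so far: 4)
  step 7: ref 2 -> HIT, frames=[2,1,5] (faults so far: 4)
  step 8: ref 3 -> FAULT, evict 1, frames=[2,3,5] (faults so far: 5)
  step 9: ref 3 -> HIT, frames=[2,3,5] (faults so far: 5)
  step 10: ref 1 -> FAULT, evict 5, frames=[2,3,1] (faults so far: 6)
  step 11: ref 1 -> HIT, frames=[2,3,1] (faults so far: 6)
  step 12: ref 3 -> HIT, frames=[2,3,1] (faults so far: 6)
  step 13: ref 3 -> HIT, frames=[2,3,1] (faults so far: 6)
  step 14: ref 4 -> FAULT, evict 2, frames=[4,3,1] (faults so far: 7)
  step 15: ref 3 -> HIT, frames=[4,3,1] (faults so far: 7)
  FIFO total faults: 7
--- LRU ---
  step 0: ref 3 -> FAULT, frames=[3,-,-] (faults so far: 1)
  step 1: ref 1 -> FAULT, frames=[3,1,-] (faults so far: 2)
  step 2: ref 3 -> HIT, frames=[3,1,-] (faults so far: 2)
  step 3: ref 5 -> FAULT, frames=[3,1,5] (faults so far: 3)
  step 4: ref 2 -> FAULT, evict 1, frames=[3,2,5] (faults so far: 4)
  step 5: ref 2 -> HIT, frames=[3,2,5] (faults so far: 4)
  step 6: ref 5 -> HIT, frames=[3,2,5] (faults so far: 4)
  step 7: ref 2 -> HIT, frames=[3,2,5] (faults so far: 4)
  step 8: ref 3 -> HIT, frames=[3,2,5] (faults so far: 4)
  step 9: ref 3 -> HIT, frames=[3,2,5] (faults so far: 4)
  step 10: ref 1 -> FAULT, evict 5, frames=[3,2,1] (faults so far: 5)
  step 11: ref 1 -> HIT, frames=[3,2,1] (faults so far: 5)
  step 12: ref 3 -> HIT, frames=[3,2,1] (faults so far: 5)
  step 13: ref 3 -> HIT, frames=[3,2,1] (faults so far: 5)
  step 14: ref 4 -> FAULT, evict 2, frames=[3,4,1] (faults so far: 6)
  step 15: ref 3 -> HIT, frames=[3,4,1] (faults so far: 6)
  LRU total faults: 6
--- Optimal ---
  step 0: ref 3 -> FAULT, frames=[3,-,-] (faults so far: 1)
  step 1: ref 1 -> FAULT, frames=[3,1,-] (faults so far: 2)
  step 2: ref 3 -> HIT, frames=[3,1,-] (faults so far: 2)
  step 3: ref 5 -> FAULT, frames=[3,1,5] (faults so far: 3)
  step 4: ref 2 -> FAULT, evict 1, frames=[3,2,5] (faults so far: 4)
  step 5: ref 2 -> HIT, frames=[3,2,5] (faults so far: 4)
  step 6: ref 5 -> HIT, frames=[3,2,5] (faults so far: 4)
  step 7: ref 2 -> HIT, frames=[3,2,5] (faults so far: 4)
  step 8: ref 3 -> HIT, frames=[3,2,5] (faults so far: 4)
  step 9: ref 3 -> HIT, frames=[3,2,5] (faults so far: 4)
  step 10: ref 1 -> FAULT, evict 2, frames=[3,1,5] (faults so far: 5)
  step 11: ref 1 -> HIT, frames=[3,1,5] (faults so far: 5)
  step 12: ref 3 -> HIT, frames=[3,1,5] (faults so far: 5)
  step 13: ref 3 -> HIT, frames=[3,1,5] (faults so far: 5)
  step 14: ref 4 -> FAULT, evict 1, frames=[3,4,5] (faults so far: 6)
  step 15: ref 3 -> HIT, frames=[3,4,5] (faults so far: 6)
  Optimal total faults: 6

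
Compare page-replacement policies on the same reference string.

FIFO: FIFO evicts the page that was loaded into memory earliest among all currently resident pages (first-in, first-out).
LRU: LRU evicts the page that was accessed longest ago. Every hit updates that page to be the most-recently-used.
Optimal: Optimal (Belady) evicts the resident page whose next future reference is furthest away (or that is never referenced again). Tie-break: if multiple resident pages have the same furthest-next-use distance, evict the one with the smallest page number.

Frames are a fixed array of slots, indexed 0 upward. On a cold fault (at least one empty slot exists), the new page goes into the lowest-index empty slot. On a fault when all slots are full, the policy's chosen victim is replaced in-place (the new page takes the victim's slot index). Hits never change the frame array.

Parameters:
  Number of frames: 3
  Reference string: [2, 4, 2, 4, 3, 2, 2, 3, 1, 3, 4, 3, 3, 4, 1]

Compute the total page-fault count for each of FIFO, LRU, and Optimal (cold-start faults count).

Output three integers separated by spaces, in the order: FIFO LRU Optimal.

--- FIFO ---
  step 0: ref 2 -> FAULT, frames=[2,-,-] (faults so far: 1)
  step 1: ref 4 -> FAULT, frames=[2,4,-] (faults so far: 2)
  step 2: ref 2 -> HIT, frames=[2,4,-] (faults so far: 2)
  step 3: ref 4 -> HIT, frames=[2,4,-] (faults so far: 2)
  step 4: ref 3 -> FAULT, frames=[2,4,3] (faults so far: 3)
  step 5: ref 2 -> HIT, frames=[2,4,3] (faults so far: 3)
  step 6: ref 2 -> HIT, frames=[2,4,3] (faults so far: 3)
  step 7: ref 3 -> HIT, frames=[2,4,3] (faults so far: 3)
  step 8: ref 1 -> FAULT, evict 2, frames=[1,4,3] (faults so far: 4)
  step 9: ref 3 -> HIT, frames=[1,4,3] (faults so far: 4)
  step 10: ref 4 -> HIT, frames=[1,4,3] (faults so far: 4)
  step 11: ref 3 -> HIT, frames=[1,4,3] (faults so far: 4)
  step 12: ref 3 -> HIT, frames=[1,4,3] (faults so far: 4)
  step 13: ref 4 -> HIT, frames=[1,4,3] (faults so far: 4)
  step 14: ref 1 -> HIT, frames=[1,4,3] (faults so far: 4)
  FIFO total faults: 4
--- LRU ---
  step 0: ref 2 -> FAULT, frames=[2,-,-] (faults so far: 1)
  step 1: ref 4 -> FAULT, frames=[2,4,-] (faults so far: 2)
  step 2: ref 2 -> HIT, frames=[2,4,-] (faults so far: 2)
  step 3: ref 4 -> HIT, frames=[2,4,-] (faults so far: 2)
  step 4: ref 3 -> FAULT, frames=[2,4,3] (faults so far: 3)
  step 5: ref 2 -> HIT, frames=[2,4,3] (faults so far: 3)
  step 6: ref 2 -> HIT, frames=[2,4,3] (faults so far: 3)
  step 7: ref 3 -> HIT, frames=[2,4,3] (faults so far: 3)
  step 8: ref 1 -> FAULT, evict 4, frames=[2,1,3] (faults so far: 4)
  step 9: ref 3 -> HIT, frames=[2,1,3] (faults so far: 4)
  step 10: ref 4 -> FAULT, evict 2, frames=[4,1,3] (faults so far: 5)
  step 11: ref 3 -> HIT, frames=[4,1,3] (faults so far: 5)
  step 12: ref 3 -> HIT, frames=[4,1,3] (faults so far: 5)
  step 13: ref 4 -> HIT, frames=[4,1,3] (faults so far: 5)
  step 14: ref 1 -> HIT, frames=[4,1,3] (faults so far: 5)
  LRU total faults: 5
--- Optimal ---
  step 0: ref 2 -> FAULT, frames=[2,-,-] (faults so far: 1)
  step 1: ref 4 -> FAULT, frames=[2,4,-] (faults so far: 2)
  step 2: ref 2 -> HIT, frames=[2,4,-] (faults so far: 2)
  step 3: ref 4 -> HIT, frames=[2,4,-] (faults so far: 2)
  step 4: ref 3 -> FAULT, frames=[2,4,3] (faults so far: 3)
  step 5: ref 2 -> HIT, frames=[2,4,3] (faults so far: 3)
  step 6: ref 2 -> HIT, frames=[2,4,3] (faults so far: 3)
  step 7: ref 3 -> HIT, frames=[2,4,3] (faults so far: 3)
  step 8: ref 1 -> FAULT, evict 2, frames=[1,4,3] (faults so far: 4)
  step 9: ref 3 -> HIT, frames=[1,4,3] (faults so far: 4)
  step 10: ref 4 -> HIT, frames=[1,4,3] (faults so far: 4)
  step 11: ref 3 -> HIT, frames=[1,4,3] (faults so far: 4)
  step 12: ref 3 -> HIT, frames=[1,4,3] (faults so far: 4)
  step 13: ref 4 -> HIT, frames=[1,4,3] (faults so far: 4)
  step 14: ref 1 -> HIT, frames=[1,4,3] (faults so far: 4)
  Optimal total faults: 4

Answer: 4 5 4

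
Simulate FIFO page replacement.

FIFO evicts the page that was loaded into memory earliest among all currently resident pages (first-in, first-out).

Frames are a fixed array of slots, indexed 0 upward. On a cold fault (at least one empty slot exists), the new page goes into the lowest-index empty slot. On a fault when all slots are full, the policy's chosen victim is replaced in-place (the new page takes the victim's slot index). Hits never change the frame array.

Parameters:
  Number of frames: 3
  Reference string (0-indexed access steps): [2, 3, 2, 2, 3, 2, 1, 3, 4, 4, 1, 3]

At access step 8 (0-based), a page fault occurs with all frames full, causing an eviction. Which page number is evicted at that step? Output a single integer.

Answer: 2

Derivation:
Step 0: ref 2 -> FAULT, frames=[2,-,-]
Step 1: ref 3 -> FAULT, frames=[2,3,-]
Step 2: ref 2 -> HIT, frames=[2,3,-]
Step 3: ref 2 -> HIT, frames=[2,3,-]
Step 4: ref 3 -> HIT, frames=[2,3,-]
Step 5: ref 2 -> HIT, frames=[2,3,-]
Step 6: ref 1 -> FAULT, frames=[2,3,1]
Step 7: ref 3 -> HIT, frames=[2,3,1]
Step 8: ref 4 -> FAULT, evict 2, frames=[4,3,1]
At step 8: evicted page 2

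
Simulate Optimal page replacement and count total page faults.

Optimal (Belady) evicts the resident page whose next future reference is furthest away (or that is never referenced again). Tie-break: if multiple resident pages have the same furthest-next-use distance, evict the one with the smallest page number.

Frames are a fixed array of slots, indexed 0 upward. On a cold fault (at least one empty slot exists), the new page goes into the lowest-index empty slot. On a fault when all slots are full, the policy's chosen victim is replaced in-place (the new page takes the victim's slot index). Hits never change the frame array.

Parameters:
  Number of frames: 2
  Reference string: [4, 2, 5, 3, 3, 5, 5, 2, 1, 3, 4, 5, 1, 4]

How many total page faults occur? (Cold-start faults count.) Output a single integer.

Step 0: ref 4 → FAULT, frames=[4,-]
Step 1: ref 2 → FAULT, frames=[4,2]
Step 2: ref 5 → FAULT (evict 4), frames=[5,2]
Step 3: ref 3 → FAULT (evict 2), frames=[5,3]
Step 4: ref 3 → HIT, frames=[5,3]
Step 5: ref 5 → HIT, frames=[5,3]
Step 6: ref 5 → HIT, frames=[5,3]
Step 7: ref 2 → FAULT (evict 5), frames=[2,3]
Step 8: ref 1 → FAULT (evict 2), frames=[1,3]
Step 9: ref 3 → HIT, frames=[1,3]
Step 10: ref 4 → FAULT (evict 3), frames=[1,4]
Step 11: ref 5 → FAULT (evict 4), frames=[1,5]
Step 12: ref 1 → HIT, frames=[1,5]
Step 13: ref 4 → FAULT (evict 1), frames=[4,5]
Total faults: 9

Answer: 9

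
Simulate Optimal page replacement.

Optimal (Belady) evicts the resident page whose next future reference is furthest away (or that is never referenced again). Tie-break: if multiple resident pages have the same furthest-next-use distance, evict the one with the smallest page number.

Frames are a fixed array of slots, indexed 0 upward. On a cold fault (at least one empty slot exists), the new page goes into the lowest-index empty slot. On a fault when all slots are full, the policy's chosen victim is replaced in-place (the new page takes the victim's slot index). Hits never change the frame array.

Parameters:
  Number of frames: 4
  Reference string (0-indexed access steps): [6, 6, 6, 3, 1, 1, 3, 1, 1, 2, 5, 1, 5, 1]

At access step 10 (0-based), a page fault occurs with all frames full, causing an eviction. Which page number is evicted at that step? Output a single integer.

Step 0: ref 6 -> FAULT, frames=[6,-,-,-]
Step 1: ref 6 -> HIT, frames=[6,-,-,-]
Step 2: ref 6 -> HIT, frames=[6,-,-,-]
Step 3: ref 3 -> FAULT, frames=[6,3,-,-]
Step 4: ref 1 -> FAULT, frames=[6,3,1,-]
Step 5: ref 1 -> HIT, frames=[6,3,1,-]
Step 6: ref 3 -> HIT, frames=[6,3,1,-]
Step 7: ref 1 -> HIT, frames=[6,3,1,-]
Step 8: ref 1 -> HIT, frames=[6,3,1,-]
Step 9: ref 2 -> FAULT, frames=[6,3,1,2]
Step 10: ref 5 -> FAULT, evict 2, frames=[6,3,1,5]
At step 10: evicted page 2

Answer: 2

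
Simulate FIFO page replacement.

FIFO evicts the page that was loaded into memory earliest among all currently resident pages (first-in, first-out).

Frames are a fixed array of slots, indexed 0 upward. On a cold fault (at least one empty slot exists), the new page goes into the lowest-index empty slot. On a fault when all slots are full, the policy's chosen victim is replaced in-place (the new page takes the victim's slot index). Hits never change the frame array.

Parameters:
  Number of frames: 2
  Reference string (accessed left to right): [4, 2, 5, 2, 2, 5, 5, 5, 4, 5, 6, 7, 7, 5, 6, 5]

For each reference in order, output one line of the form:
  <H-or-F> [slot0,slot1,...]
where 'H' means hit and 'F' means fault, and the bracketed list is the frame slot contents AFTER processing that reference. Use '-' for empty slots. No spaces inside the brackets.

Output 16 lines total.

F [4,-]
F [4,2]
F [5,2]
H [5,2]
H [5,2]
H [5,2]
H [5,2]
H [5,2]
F [5,4]
H [5,4]
F [6,4]
F [6,7]
H [6,7]
F [5,7]
F [5,6]
H [5,6]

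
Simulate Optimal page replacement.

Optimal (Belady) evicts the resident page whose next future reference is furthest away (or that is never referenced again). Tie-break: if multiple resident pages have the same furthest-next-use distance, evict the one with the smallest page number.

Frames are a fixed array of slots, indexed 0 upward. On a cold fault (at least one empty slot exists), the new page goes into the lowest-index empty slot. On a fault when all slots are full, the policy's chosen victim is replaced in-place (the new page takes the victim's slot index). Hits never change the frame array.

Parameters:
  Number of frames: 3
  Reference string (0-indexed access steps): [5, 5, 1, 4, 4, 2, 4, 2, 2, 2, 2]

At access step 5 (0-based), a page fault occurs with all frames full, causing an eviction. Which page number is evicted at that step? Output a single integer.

Answer: 1

Derivation:
Step 0: ref 5 -> FAULT, frames=[5,-,-]
Step 1: ref 5 -> HIT, frames=[5,-,-]
Step 2: ref 1 -> FAULT, frames=[5,1,-]
Step 3: ref 4 -> FAULT, frames=[5,1,4]
Step 4: ref 4 -> HIT, frames=[5,1,4]
Step 5: ref 2 -> FAULT, evict 1, frames=[5,2,4]
At step 5: evicted page 1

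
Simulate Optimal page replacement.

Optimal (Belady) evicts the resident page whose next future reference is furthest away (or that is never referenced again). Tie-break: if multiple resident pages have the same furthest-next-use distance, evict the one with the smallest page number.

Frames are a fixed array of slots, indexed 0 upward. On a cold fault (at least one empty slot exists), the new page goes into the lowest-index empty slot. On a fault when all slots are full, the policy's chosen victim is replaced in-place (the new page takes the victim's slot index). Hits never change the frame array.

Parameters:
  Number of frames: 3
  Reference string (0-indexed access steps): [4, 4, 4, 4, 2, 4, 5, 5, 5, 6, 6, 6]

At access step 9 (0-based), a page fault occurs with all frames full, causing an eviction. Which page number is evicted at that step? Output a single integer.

Step 0: ref 4 -> FAULT, frames=[4,-,-]
Step 1: ref 4 -> HIT, frames=[4,-,-]
Step 2: ref 4 -> HIT, frames=[4,-,-]
Step 3: ref 4 -> HIT, frames=[4,-,-]
Step 4: ref 2 -> FAULT, frames=[4,2,-]
Step 5: ref 4 -> HIT, frames=[4,2,-]
Step 6: ref 5 -> FAULT, frames=[4,2,5]
Step 7: ref 5 -> HIT, frames=[4,2,5]
Step 8: ref 5 -> HIT, frames=[4,2,5]
Step 9: ref 6 -> FAULT, evict 2, frames=[4,6,5]
At step 9: evicted page 2

Answer: 2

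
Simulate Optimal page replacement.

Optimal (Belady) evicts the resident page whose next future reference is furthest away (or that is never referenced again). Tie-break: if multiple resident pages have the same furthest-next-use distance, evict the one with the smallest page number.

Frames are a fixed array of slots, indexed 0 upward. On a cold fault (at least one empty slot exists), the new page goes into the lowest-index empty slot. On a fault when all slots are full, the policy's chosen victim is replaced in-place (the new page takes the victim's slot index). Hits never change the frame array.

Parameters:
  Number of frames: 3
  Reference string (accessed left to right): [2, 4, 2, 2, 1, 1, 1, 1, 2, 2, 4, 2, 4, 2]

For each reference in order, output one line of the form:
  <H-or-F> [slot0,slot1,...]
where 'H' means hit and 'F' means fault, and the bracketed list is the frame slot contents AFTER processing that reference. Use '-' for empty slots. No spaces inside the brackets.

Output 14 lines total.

F [2,-,-]
F [2,4,-]
H [2,4,-]
H [2,4,-]
F [2,4,1]
H [2,4,1]
H [2,4,1]
H [2,4,1]
H [2,4,1]
H [2,4,1]
H [2,4,1]
H [2,4,1]
H [2,4,1]
H [2,4,1]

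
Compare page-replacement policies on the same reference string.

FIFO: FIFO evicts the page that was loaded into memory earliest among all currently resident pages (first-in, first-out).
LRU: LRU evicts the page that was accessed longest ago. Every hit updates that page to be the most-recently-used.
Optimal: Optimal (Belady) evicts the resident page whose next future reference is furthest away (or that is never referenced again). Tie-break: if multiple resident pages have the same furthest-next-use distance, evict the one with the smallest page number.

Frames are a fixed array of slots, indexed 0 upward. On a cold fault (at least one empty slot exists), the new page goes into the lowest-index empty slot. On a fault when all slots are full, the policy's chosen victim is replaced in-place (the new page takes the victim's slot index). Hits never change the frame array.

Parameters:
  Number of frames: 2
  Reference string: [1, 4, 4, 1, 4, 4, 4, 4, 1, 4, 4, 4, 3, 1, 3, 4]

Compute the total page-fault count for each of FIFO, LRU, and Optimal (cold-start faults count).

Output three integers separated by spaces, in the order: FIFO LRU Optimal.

Answer: 5 5 4

Derivation:
--- FIFO ---
  step 0: ref 1 -> FAULT, frames=[1,-] (faults so far: 1)
  step 1: ref 4 -> FAULT, frames=[1,4] (faults so far: 2)
  step 2: ref 4 -> HIT, frames=[1,4] (faults so far: 2)
  step 3: ref 1 -> HIT, frames=[1,4] (faults so far: 2)
  step 4: ref 4 -> HIT, frames=[1,4] (faults so far: 2)
  step 5: ref 4 -> HIT, frames=[1,4] (faults so far: 2)
  step 6: ref 4 -> HIT, frames=[1,4] (faults so far: 2)
  step 7: ref 4 -> HIT, frames=[1,4] (faults so far: 2)
  step 8: ref 1 -> HIT, frames=[1,4] (faults so far: 2)
  step 9: ref 4 -> HIT, frames=[1,4] (faults so far: 2)
  step 10: ref 4 -> HIT, frames=[1,4] (faults so far: 2)
  step 11: ref 4 -> HIT, frames=[1,4] (faults so far: 2)
  step 12: ref 3 -> FAULT, evict 1, frames=[3,4] (faults so far: 3)
  step 13: ref 1 -> FAULT, evict 4, frames=[3,1] (faults so far: 4)
  step 14: ref 3 -> HIT, frames=[3,1] (faults so far: 4)
  step 15: ref 4 -> FAULT, evict 3, frames=[4,1] (faults so far: 5)
  FIFO total faults: 5
--- LRU ---
  step 0: ref 1 -> FAULT, frames=[1,-] (faults so far: 1)
  step 1: ref 4 -> FAULT, frames=[1,4] (faults so far: 2)
  step 2: ref 4 -> HIT, frames=[1,4] (faults so far: 2)
  step 3: ref 1 -> HIT, frames=[1,4] (faults so far: 2)
  step 4: ref 4 -> HIT, frames=[1,4] (faults so far: 2)
  step 5: ref 4 -> HIT, frames=[1,4] (faults so far: 2)
  step 6: ref 4 -> HIT, frames=[1,4] (faults so far: 2)
  step 7: ref 4 -> HIT, frames=[1,4] (faults so far: 2)
  step 8: ref 1 -> HIT, frames=[1,4] (faults so far: 2)
  step 9: ref 4 -> HIT, frames=[1,4] (faults so far: 2)
  step 10: ref 4 -> HIT, frames=[1,4] (faults so far: 2)
  step 11: ref 4 -> HIT, frames=[1,4] (faults so far: 2)
  step 12: ref 3 -> FAULT, evict 1, frames=[3,4] (faults so far: 3)
  step 13: ref 1 -> FAULT, evict 4, frames=[3,1] (faults so far: 4)
  step 14: ref 3 -> HIT, frames=[3,1] (faults so far: 4)
  step 15: ref 4 -> FAULT, evict 1, frames=[3,4] (faults so far: 5)
  LRU total faults: 5
--- Optimal ---
  step 0: ref 1 -> FAULT, frames=[1,-] (faults so far: 1)
  step 1: ref 4 -> FAULT, frames=[1,4] (faults so far: 2)
  step 2: ref 4 -> HIT, frames=[1,4] (faults so far: 2)
  step 3: ref 1 -> HIT, frames=[1,4] (faults so far: 2)
  step 4: ref 4 -> HIT, frames=[1,4] (faults so far: 2)
  step 5: ref 4 -> HIT, frames=[1,4] (faults so far: 2)
  step 6: ref 4 -> HIT, frames=[1,4] (faults so far: 2)
  step 7: ref 4 -> HIT, frames=[1,4] (faults so far: 2)
  step 8: ref 1 -> HIT, frames=[1,4] (faults so far: 2)
  step 9: ref 4 -> HIT, frames=[1,4] (faults so far: 2)
  step 10: ref 4 -> HIT, frames=[1,4] (faults so far: 2)
  step 11: ref 4 -> HIT, frames=[1,4] (faults so far: 2)
  step 12: ref 3 -> FAULT, evict 4, frames=[1,3] (faults so far: 3)
  step 13: ref 1 -> HIT, frames=[1,3] (faults so far: 3)
  step 14: ref 3 -> HIT, frames=[1,3] (faults so far: 3)
  step 15: ref 4 -> FAULT, evict 1, frames=[4,3] (faults so far: 4)
  Optimal total faults: 4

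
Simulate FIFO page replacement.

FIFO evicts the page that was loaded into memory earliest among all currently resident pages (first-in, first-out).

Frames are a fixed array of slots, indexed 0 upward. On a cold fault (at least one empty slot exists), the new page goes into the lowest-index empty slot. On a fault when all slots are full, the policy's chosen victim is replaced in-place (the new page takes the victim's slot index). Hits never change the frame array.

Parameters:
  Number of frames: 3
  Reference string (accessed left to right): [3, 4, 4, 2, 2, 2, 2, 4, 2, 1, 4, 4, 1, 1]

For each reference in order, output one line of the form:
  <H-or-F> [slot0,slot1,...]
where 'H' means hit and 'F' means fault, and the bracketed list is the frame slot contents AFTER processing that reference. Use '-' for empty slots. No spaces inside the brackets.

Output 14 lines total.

F [3,-,-]
F [3,4,-]
H [3,4,-]
F [3,4,2]
H [3,4,2]
H [3,4,2]
H [3,4,2]
H [3,4,2]
H [3,4,2]
F [1,4,2]
H [1,4,2]
H [1,4,2]
H [1,4,2]
H [1,4,2]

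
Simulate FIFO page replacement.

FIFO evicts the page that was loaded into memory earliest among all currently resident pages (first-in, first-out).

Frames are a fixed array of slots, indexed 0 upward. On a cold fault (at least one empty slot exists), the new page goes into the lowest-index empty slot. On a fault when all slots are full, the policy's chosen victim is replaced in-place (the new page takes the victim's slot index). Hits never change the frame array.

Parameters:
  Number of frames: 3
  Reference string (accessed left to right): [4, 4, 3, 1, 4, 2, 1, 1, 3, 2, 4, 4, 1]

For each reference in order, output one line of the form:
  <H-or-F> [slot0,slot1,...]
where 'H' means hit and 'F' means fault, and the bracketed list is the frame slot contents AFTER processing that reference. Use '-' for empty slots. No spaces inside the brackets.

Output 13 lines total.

F [4,-,-]
H [4,-,-]
F [4,3,-]
F [4,3,1]
H [4,3,1]
F [2,3,1]
H [2,3,1]
H [2,3,1]
H [2,3,1]
H [2,3,1]
F [2,4,1]
H [2,4,1]
H [2,4,1]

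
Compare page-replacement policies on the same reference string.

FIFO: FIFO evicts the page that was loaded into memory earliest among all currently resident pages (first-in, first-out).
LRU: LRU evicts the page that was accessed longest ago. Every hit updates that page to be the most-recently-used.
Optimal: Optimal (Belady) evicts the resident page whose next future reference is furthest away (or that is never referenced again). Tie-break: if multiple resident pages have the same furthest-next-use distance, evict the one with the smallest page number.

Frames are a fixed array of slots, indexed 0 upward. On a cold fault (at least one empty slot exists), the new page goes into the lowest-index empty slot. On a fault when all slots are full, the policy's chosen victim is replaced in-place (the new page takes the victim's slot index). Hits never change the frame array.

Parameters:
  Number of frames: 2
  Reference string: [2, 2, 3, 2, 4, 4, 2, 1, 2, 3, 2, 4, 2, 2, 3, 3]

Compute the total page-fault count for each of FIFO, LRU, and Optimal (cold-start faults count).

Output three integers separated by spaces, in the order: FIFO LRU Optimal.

Answer: 9 7 7

Derivation:
--- FIFO ---
  step 0: ref 2 -> FAULT, frames=[2,-] (faults so far: 1)
  step 1: ref 2 -> HIT, frames=[2,-] (faults so far: 1)
  step 2: ref 3 -> FAULT, frames=[2,3] (faults so far: 2)
  step 3: ref 2 -> HIT, frames=[2,3] (faults so far: 2)
  step 4: ref 4 -> FAULT, evict 2, frames=[4,3] (faults so far: 3)
  step 5: ref 4 -> HIT, frames=[4,3] (faults so far: 3)
  step 6: ref 2 -> FAULT, evict 3, frames=[4,2] (faults so far: 4)
  step 7: ref 1 -> FAULT, evict 4, frames=[1,2] (faults so far: 5)
  step 8: ref 2 -> HIT, frames=[1,2] (faults so far: 5)
  step 9: ref 3 -> FAULT, evict 2, frames=[1,3] (faults so far: 6)
  step 10: ref 2 -> FAULT, evict 1, frames=[2,3] (faults so far: 7)
  step 11: ref 4 -> FAULT, evict 3, frames=[2,4] (faults so far: 8)
  step 12: ref 2 -> HIT, frames=[2,4] (faults so far: 8)
  step 13: ref 2 -> HIT, frames=[2,4] (faults so far: 8)
  step 14: ref 3 -> FAULT, evict 2, frames=[3,4] (faults so far: 9)
  step 15: ref 3 -> HIT, frames=[3,4] (faults so far: 9)
  FIFO total faults: 9
--- LRU ---
  step 0: ref 2 -> FAULT, frames=[2,-] (faults so far: 1)
  step 1: ref 2 -> HIT, frames=[2,-] (faults so far: 1)
  step 2: ref 3 -> FAULT, frames=[2,3] (faults so far: 2)
  step 3: ref 2 -> HIT, frames=[2,3] (faults so far: 2)
  step 4: ref 4 -> FAULT, evict 3, frames=[2,4] (faults so far: 3)
  step 5: ref 4 -> HIT, frames=[2,4] (faults so far: 3)
  step 6: ref 2 -> HIT, frames=[2,4] (faults so far: 3)
  step 7: ref 1 -> FAULT, evict 4, frames=[2,1] (faults so far: 4)
  step 8: ref 2 -> HIT, frames=[2,1] (faults so far: 4)
  step 9: ref 3 -> FAULT, evict 1, frames=[2,3] (faults so far: 5)
  step 10: ref 2 -> HIT, frames=[2,3] (faults so far: 5)
  step 11: ref 4 -> FAULT, evict 3, frames=[2,4] (faults so far: 6)
  step 12: ref 2 -> HIT, frames=[2,4] (faults so far: 6)
  step 13: ref 2 -> HIT, frames=[2,4] (faults so far: 6)
  step 14: ref 3 -> FAULT, evict 4, frames=[2,3] (faults so far: 7)
  step 15: ref 3 -> HIT, frames=[2,3] (faults so far: 7)
  LRU total faults: 7
--- Optimal ---
  step 0: ref 2 -> FAULT, frames=[2,-] (faults so far: 1)
  step 1: ref 2 -> HIT, frames=[2,-] (faults so far: 1)
  step 2: ref 3 -> FAULT, frames=[2,3] (faults so far: 2)
  step 3: ref 2 -> HIT, frames=[2,3] (faults so far: 2)
  step 4: ref 4 -> FAULT, evict 3, frames=[2,4] (faults so far: 3)
  step 5: ref 4 -> HIT, frames=[2,4] (faults so far: 3)
  step 6: ref 2 -> HIT, frames=[2,4] (faults so far: 3)
  step 7: ref 1 -> FAULT, evict 4, frames=[2,1] (faults so far: 4)
  step 8: ref 2 -> HIT, frames=[2,1] (faults so far: 4)
  step 9: ref 3 -> FAULT, evict 1, frames=[2,3] (faults so far: 5)
  step 10: ref 2 -> HIT, frames=[2,3] (faults so far: 5)
  step 11: ref 4 -> FAULT, evict 3, frames=[2,4] (faults so far: 6)
  step 12: ref 2 -> HIT, frames=[2,4] (faults so far: 6)
  step 13: ref 2 -> HIT, frames=[2,4] (faults so far: 6)
  step 14: ref 3 -> FAULT, evict 2, frames=[3,4] (faults so far: 7)
  step 15: ref 3 -> HIT, frames=[3,4] (faults so far: 7)
  Optimal total faults: 7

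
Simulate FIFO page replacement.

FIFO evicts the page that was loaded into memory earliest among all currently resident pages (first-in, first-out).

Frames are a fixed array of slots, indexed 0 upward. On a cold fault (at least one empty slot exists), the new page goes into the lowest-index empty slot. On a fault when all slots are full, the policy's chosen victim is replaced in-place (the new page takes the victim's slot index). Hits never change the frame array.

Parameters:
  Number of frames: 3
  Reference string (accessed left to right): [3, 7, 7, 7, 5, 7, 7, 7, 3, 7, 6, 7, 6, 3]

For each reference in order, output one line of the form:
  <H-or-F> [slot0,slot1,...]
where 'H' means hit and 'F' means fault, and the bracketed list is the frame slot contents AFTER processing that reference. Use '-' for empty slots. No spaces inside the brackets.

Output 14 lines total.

F [3,-,-]
F [3,7,-]
H [3,7,-]
H [3,7,-]
F [3,7,5]
H [3,7,5]
H [3,7,5]
H [3,7,5]
H [3,7,5]
H [3,7,5]
F [6,7,5]
H [6,7,5]
H [6,7,5]
F [6,3,5]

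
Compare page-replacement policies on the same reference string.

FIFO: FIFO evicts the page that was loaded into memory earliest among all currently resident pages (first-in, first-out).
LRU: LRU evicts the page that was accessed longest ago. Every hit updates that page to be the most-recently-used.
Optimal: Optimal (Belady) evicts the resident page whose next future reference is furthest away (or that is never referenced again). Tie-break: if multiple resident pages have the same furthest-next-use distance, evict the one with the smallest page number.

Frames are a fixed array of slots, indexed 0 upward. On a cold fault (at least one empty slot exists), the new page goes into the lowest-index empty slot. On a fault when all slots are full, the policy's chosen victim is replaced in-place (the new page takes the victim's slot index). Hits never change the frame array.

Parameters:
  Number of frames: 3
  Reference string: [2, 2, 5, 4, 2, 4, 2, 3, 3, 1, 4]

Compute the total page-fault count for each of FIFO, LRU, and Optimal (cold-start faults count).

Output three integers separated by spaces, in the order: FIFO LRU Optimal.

--- FIFO ---
  step 0: ref 2 -> FAULT, frames=[2,-,-] (faults so far: 1)
  step 1: ref 2 -> HIT, frames=[2,-,-] (faults so far: 1)
  step 2: ref 5 -> FAULT, frames=[2,5,-] (faults so far: 2)
  step 3: ref 4 -> FAULT, frames=[2,5,4] (faults so far: 3)
  step 4: ref 2 -> HIT, frames=[2,5,4] (faults so far: 3)
  step 5: ref 4 -> HIT, frames=[2,5,4] (faults so far: 3)
  step 6: ref 2 -> HIT, frames=[2,5,4] (faults so far: 3)
  step 7: ref 3 -> FAULT, evict 2, frames=[3,5,4] (faults so far: 4)
  step 8: ref 3 -> HIT, frames=[3,5,4] (faults so far: 4)
  step 9: ref 1 -> FAULT, evict 5, frames=[3,1,4] (faults so far: 5)
  step 10: ref 4 -> HIT, frames=[3,1,4] (faults so far: 5)
  FIFO total faults: 5
--- LRU ---
  step 0: ref 2 -> FAULT, frames=[2,-,-] (faults so far: 1)
  step 1: ref 2 -> HIT, frames=[2,-,-] (faults so far: 1)
  step 2: ref 5 -> FAULT, frames=[2,5,-] (faults so far: 2)
  step 3: ref 4 -> FAULT, frames=[2,5,4] (faults so far: 3)
  step 4: ref 2 -> HIT, frames=[2,5,4] (faults so far: 3)
  step 5: ref 4 -> HIT, frames=[2,5,4] (faults so far: 3)
  step 6: ref 2 -> HIT, frames=[2,5,4] (faults so far: 3)
  step 7: ref 3 -> FAULT, evict 5, frames=[2,3,4] (faults so far: 4)
  step 8: ref 3 -> HIT, frames=[2,3,4] (faults so far: 4)
  step 9: ref 1 -> FAULT, evict 4, frames=[2,3,1] (faults so far: 5)
  step 10: ref 4 -> FAULT, evict 2, frames=[4,3,1] (faults so far: 6)
  LRU total faults: 6
--- Optimal ---
  step 0: ref 2 -> FAULT, frames=[2,-,-] (faults so far: 1)
  step 1: ref 2 -> HIT, frames=[2,-,-] (faults so far: 1)
  step 2: ref 5 -> FAULT, frames=[2,5,-] (faults so far: 2)
  step 3: ref 4 -> FAULT, frames=[2,5,4] (faults so far: 3)
  step 4: ref 2 -> HIT, frames=[2,5,4] (faults so far: 3)
  step 5: ref 4 -> HIT, frames=[2,5,4] (faults so far: 3)
  step 6: ref 2 -> HIT, frames=[2,5,4] (faults so far: 3)
  step 7: ref 3 -> FAULT, evict 2, frames=[3,5,4] (faults so far: 4)
  step 8: ref 3 -> HIT, frames=[3,5,4] (faults so far: 4)
  step 9: ref 1 -> FAULT, evict 3, frames=[1,5,4] (faults so far: 5)
  step 10: ref 4 -> HIT, frames=[1,5,4] (faults so far: 5)
  Optimal total faults: 5

Answer: 5 6 5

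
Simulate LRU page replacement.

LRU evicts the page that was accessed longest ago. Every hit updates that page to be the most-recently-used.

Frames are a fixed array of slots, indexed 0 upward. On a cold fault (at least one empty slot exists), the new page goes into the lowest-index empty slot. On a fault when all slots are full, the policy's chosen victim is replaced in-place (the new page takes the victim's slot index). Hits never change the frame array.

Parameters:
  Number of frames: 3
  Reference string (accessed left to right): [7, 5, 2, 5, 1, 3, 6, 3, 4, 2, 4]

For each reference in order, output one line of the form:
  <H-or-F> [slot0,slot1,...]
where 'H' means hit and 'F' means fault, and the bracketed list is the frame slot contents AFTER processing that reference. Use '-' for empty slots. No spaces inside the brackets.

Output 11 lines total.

F [7,-,-]
F [7,5,-]
F [7,5,2]
H [7,5,2]
F [1,5,2]
F [1,5,3]
F [1,6,3]
H [1,6,3]
F [4,6,3]
F [4,2,3]
H [4,2,3]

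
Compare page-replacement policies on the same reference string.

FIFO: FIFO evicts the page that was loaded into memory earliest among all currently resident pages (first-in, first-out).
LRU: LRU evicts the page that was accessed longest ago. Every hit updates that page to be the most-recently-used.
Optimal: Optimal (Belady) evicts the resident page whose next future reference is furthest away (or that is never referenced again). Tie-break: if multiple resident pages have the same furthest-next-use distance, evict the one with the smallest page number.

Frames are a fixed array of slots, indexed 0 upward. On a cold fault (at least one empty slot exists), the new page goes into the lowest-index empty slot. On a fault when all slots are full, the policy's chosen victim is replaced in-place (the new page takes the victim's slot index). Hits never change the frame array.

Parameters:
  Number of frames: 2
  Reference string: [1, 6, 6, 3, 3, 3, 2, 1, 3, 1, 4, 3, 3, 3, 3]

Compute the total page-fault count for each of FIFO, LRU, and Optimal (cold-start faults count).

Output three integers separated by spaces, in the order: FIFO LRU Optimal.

--- FIFO ---
  step 0: ref 1 -> FAULT, frames=[1,-] (faults so far: 1)
  step 1: ref 6 -> FAULT, frames=[1,6] (faults so far: 2)
  step 2: ref 6 -> HIT, frames=[1,6] (faults so far: 2)
  step 3: ref 3 -> FAULT, evict 1, frames=[3,6] (faults so far: 3)
  step 4: ref 3 -> HIT, frames=[3,6] (faults so far: 3)
  step 5: ref 3 -> HIT, frames=[3,6] (faults so far: 3)
  step 6: ref 2 -> FAULT, evict 6, frames=[3,2] (faults so far: 4)
  step 7: ref 1 -> FAULT, evict 3, frames=[1,2] (faults so far: 5)
  step 8: ref 3 -> FAULT, evict 2, frames=[1,3] (faults so far: 6)
  step 9: ref 1 -> HIT, frames=[1,3] (faults so far: 6)
  step 10: ref 4 -> FAULT, evict 1, frames=[4,3] (faults so far: 7)
  step 11: ref 3 -> HIT, frames=[4,3] (faults so far: 7)
  step 12: ref 3 -> HIT, frames=[4,3] (faults so far: 7)
  step 13: ref 3 -> HIT, frames=[4,3] (faults so far: 7)
  step 14: ref 3 -> HIT, frames=[4,3] (faults so far: 7)
  FIFO total faults: 7
--- LRU ---
  step 0: ref 1 -> FAULT, frames=[1,-] (faults so far: 1)
  step 1: ref 6 -> FAULT, frames=[1,6] (faults so far: 2)
  step 2: ref 6 -> HIT, frames=[1,6] (faults so far: 2)
  step 3: ref 3 -> FAULT, evict 1, frames=[3,6] (faults so far: 3)
  step 4: ref 3 -> HIT, frames=[3,6] (faults so far: 3)
  step 5: ref 3 -> HIT, frames=[3,6] (faults so far: 3)
  step 6: ref 2 -> FAULT, evict 6, frames=[3,2] (faults so far: 4)
  step 7: ref 1 -> FAULT, evict 3, frames=[1,2] (faults so far: 5)
  step 8: ref 3 -> FAULT, evict 2, frames=[1,3] (faults so far: 6)
  step 9: ref 1 -> HIT, frames=[1,3] (faults so far: 6)
  step 10: ref 4 -> FAULT, evict 3, frames=[1,4] (faults so far: 7)
  step 11: ref 3 -> FAULT, evict 1, frames=[3,4] (faults so far: 8)
  step 12: ref 3 -> HIT, frames=[3,4] (faults so far: 8)
  step 13: ref 3 -> HIT, frames=[3,4] (faults so far: 8)
  step 14: ref 3 -> HIT, frames=[3,4] (faults so far: 8)
  LRU total faults: 8
--- Optimal ---
  step 0: ref 1 -> FAULT, frames=[1,-] (faults so far: 1)
  step 1: ref 6 -> FAULT, frames=[1,6] (faults so far: 2)
  step 2: ref 6 -> HIT, frames=[1,6] (faults so far: 2)
  step 3: ref 3 -> FAULT, evict 6, frames=[1,3] (faults so far: 3)
  step 4: ref 3 -> HIT, frames=[1,3] (faults so far: 3)
  step 5: ref 3 -> HIT, frames=[1,3] (faults so far: 3)
  step 6: ref 2 -> FAULT, evict 3, frames=[1,2] (faults so far: 4)
  step 7: ref 1 -> HIT, frames=[1,2] (faults so far: 4)
  step 8: ref 3 -> FAULT, evict 2, frames=[1,3] (faults so far: 5)
  step 9: ref 1 -> HIT, frames=[1,3] (faults so far: 5)
  step 10: ref 4 -> FAULT, evict 1, frames=[4,3] (faults so far: 6)
  step 11: ref 3 -> HIT, frames=[4,3] (faults so far: 6)
  step 12: ref 3 -> HIT, frames=[4,3] (faults so far: 6)
  step 13: ref 3 -> HIT, frames=[4,3] (faults so far: 6)
  step 14: ref 3 -> HIT, frames=[4,3] (faults so far: 6)
  Optimal total faults: 6

Answer: 7 8 6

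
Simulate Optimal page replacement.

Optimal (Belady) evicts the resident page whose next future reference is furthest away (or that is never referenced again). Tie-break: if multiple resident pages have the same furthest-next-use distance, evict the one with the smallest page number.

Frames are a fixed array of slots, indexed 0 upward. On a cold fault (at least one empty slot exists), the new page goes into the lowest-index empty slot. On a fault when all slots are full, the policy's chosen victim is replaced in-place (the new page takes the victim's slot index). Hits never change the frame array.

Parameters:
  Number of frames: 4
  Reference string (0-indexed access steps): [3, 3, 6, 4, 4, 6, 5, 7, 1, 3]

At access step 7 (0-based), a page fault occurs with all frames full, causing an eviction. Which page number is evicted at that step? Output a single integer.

Step 0: ref 3 -> FAULT, frames=[3,-,-,-]
Step 1: ref 3 -> HIT, frames=[3,-,-,-]
Step 2: ref 6 -> FAULT, frames=[3,6,-,-]
Step 3: ref 4 -> FAULT, frames=[3,6,4,-]
Step 4: ref 4 -> HIT, frames=[3,6,4,-]
Step 5: ref 6 -> HIT, frames=[3,6,4,-]
Step 6: ref 5 -> FAULT, frames=[3,6,4,5]
Step 7: ref 7 -> FAULT, evict 4, frames=[3,6,7,5]
At step 7: evicted page 4

Answer: 4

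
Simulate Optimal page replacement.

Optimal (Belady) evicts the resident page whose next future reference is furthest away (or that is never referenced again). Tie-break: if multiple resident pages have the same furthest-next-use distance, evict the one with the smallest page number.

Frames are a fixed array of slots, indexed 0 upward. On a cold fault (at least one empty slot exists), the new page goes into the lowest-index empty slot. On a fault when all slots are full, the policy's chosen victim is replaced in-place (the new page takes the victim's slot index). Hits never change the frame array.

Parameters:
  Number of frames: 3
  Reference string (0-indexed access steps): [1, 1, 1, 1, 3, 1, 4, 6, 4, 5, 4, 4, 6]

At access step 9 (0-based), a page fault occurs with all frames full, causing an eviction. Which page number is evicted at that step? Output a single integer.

Answer: 3

Derivation:
Step 0: ref 1 -> FAULT, frames=[1,-,-]
Step 1: ref 1 -> HIT, frames=[1,-,-]
Step 2: ref 1 -> HIT, frames=[1,-,-]
Step 3: ref 1 -> HIT, frames=[1,-,-]
Step 4: ref 3 -> FAULT, frames=[1,3,-]
Step 5: ref 1 -> HIT, frames=[1,3,-]
Step 6: ref 4 -> FAULT, frames=[1,3,4]
Step 7: ref 6 -> FAULT, evict 1, frames=[6,3,4]
Step 8: ref 4 -> HIT, frames=[6,3,4]
Step 9: ref 5 -> FAULT, evict 3, frames=[6,5,4]
At step 9: evicted page 3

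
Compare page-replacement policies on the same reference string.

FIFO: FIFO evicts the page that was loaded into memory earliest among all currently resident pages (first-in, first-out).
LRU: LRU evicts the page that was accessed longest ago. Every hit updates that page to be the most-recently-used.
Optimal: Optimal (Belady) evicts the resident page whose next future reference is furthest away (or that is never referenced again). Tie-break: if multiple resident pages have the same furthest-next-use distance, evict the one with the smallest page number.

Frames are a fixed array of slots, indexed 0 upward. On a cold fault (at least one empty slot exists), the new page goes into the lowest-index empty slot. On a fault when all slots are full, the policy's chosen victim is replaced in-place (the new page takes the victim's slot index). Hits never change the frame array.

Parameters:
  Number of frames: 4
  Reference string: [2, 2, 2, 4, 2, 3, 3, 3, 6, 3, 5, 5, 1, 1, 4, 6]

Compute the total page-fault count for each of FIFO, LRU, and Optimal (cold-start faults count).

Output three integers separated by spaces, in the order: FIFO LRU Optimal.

--- FIFO ---
  step 0: ref 2 -> FAULT, frames=[2,-,-,-] (faults so far: 1)
  step 1: ref 2 -> HIT, frames=[2,-,-,-] (faults so far: 1)
  step 2: ref 2 -> HIT, frames=[2,-,-,-] (faults so far: 1)
  step 3: ref 4 -> FAULT, frames=[2,4,-,-] (faults so far: 2)
  step 4: ref 2 -> HIT, frames=[2,4,-,-] (faults so far: 2)
  step 5: ref 3 -> FAULT, frames=[2,4,3,-] (faults so far: 3)
  step 6: ref 3 -> HIT, frames=[2,4,3,-] (faults so far: 3)
  step 7: ref 3 -> HIT, frames=[2,4,3,-] (faults so far: 3)
  step 8: ref 6 -> FAULT, frames=[2,4,3,6] (faults so far: 4)
  step 9: ref 3 -> HIT, frames=[2,4,3,6] (faults so far: 4)
  step 10: ref 5 -> FAULT, evict 2, frames=[5,4,3,6] (faults so far: 5)
  step 11: ref 5 -> HIT, frames=[5,4,3,6] (faults so far: 5)
  step 12: ref 1 -> FAULT, evict 4, frames=[5,1,3,6] (faults so far: 6)
  step 13: ref 1 -> HIT, frames=[5,1,3,6] (faults so far: 6)
  step 14: ref 4 -> FAULT, evict 3, frames=[5,1,4,6] (faults so far: 7)
  step 15: ref 6 -> HIT, frames=[5,1,4,6] (faults so far: 7)
  FIFO total faults: 7
--- LRU ---
  step 0: ref 2 -> FAULT, frames=[2,-,-,-] (faults so far: 1)
  step 1: ref 2 -> HIT, frames=[2,-,-,-] (faults so far: 1)
  step 2: ref 2 -> HIT, frames=[2,-,-,-] (faults so far: 1)
  step 3: ref 4 -> FAULT, frames=[2,4,-,-] (faults so far: 2)
  step 4: ref 2 -> HIT, frames=[2,4,-,-] (faults so far: 2)
  step 5: ref 3 -> FAULT, frames=[2,4,3,-] (faults so far: 3)
  step 6: ref 3 -> HIT, frames=[2,4,3,-] (faults so far: 3)
  step 7: ref 3 -> HIT, frames=[2,4,3,-] (faults so far: 3)
  step 8: ref 6 -> FAULT, frames=[2,4,3,6] (faults so far: 4)
  step 9: ref 3 -> HIT, frames=[2,4,3,6] (faults so far: 4)
  step 10: ref 5 -> FAULT, evict 4, frames=[2,5,3,6] (faults so far: 5)
  step 11: ref 5 -> HIT, frames=[2,5,3,6] (faults so far: 5)
  step 12: ref 1 -> FAULT, evict 2, frames=[1,5,3,6] (faults so far: 6)
  step 13: ref 1 -> HIT, frames=[1,5,3,6] (faults so far: 6)
  step 14: ref 4 -> FAULT, evict 6, frames=[1,5,3,4] (faults so far: 7)
  step 15: ref 6 -> FAULT, evict 3, frames=[1,5,6,4] (faults so far: 8)
  LRU total faults: 8
--- Optimal ---
  step 0: ref 2 -> FAULT, frames=[2,-,-,-] (faults so far: 1)
  step 1: ref 2 -> HIT, frames=[2,-,-,-] (faults so far: 1)
  step 2: ref 2 -> HIT, frames=[2,-,-,-] (faults so far: 1)
  step 3: ref 4 -> FAULT, frames=[2,4,-,-] (faults so far: 2)
  step 4: ref 2 -> HIT, frames=[2,4,-,-] (faults so far: 2)
  step 5: ref 3 -> FAULT, frames=[2,4,3,-] (faults so far: 3)
  step 6: ref 3 -> HIT, frames=[2,4,3,-] (faults so far: 3)
  step 7: ref 3 -> HIT, frames=[2,4,3,-] (faults so far: 3)
  step 8: ref 6 -> FAULT, frames=[2,4,3,6] (faults so far: 4)
  step 9: ref 3 -> HIT, frames=[2,4,3,6] (faults so far: 4)
  step 10: ref 5 -> FAULT, evict 2, frames=[5,4,3,6] (faults so far: 5)
  step 11: ref 5 -> HIT, frames=[5,4,3,6] (faults so far: 5)
  step 12: ref 1 -> FAULT, evict 3, frames=[5,4,1,6] (faults so far: 6)
  step 13: ref 1 -> HIT, frames=[5,4,1,6] (faults so far: 6)
  step 14: ref 4 -> HIT, frames=[5,4,1,6] (faults so far: 6)
  step 15: ref 6 -> HIT, frames=[5,4,1,6] (faults so far: 6)
  Optimal total faults: 6

Answer: 7 8 6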